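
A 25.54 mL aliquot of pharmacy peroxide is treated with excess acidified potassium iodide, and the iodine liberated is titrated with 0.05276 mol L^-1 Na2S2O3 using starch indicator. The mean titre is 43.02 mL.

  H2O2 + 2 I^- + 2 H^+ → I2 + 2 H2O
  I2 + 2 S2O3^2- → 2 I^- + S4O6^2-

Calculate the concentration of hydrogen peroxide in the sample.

0.04443 mol/L

n(S2O3^2-) = 0.04302 × 0.05276 = 2.270 × 10^-3 mol
n(I2) = n(S2O3^2-)/2 = 1.135 × 10^-3 mol
n(H2O2) in the aliquot = 1.135 × 10^-3 mol (1:1 ratio)
[H2O2] = 1.135 × 10^-3 / 0.02554 = 0.04443 mol/L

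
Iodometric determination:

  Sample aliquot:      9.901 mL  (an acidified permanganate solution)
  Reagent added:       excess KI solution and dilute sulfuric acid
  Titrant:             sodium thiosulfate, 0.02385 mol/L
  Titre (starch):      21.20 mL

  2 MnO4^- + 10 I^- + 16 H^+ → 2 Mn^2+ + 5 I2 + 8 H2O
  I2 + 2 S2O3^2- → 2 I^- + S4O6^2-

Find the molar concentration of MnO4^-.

0.01021 mol/L

n(S2O3^2-) = 0.02120 × 0.02385 = 5.056 × 10^-4 mol
n(I2) = n(S2O3^2-)/2 = 2.528 × 10^-4 mol
From the 2:5 ratio, n(MnO4^-) in the aliquot = 2/5 × 2.528 × 10^-4 = 1.011 × 10^-4 mol
[MnO4^-] = 1.011 × 10^-4 / 0.009901 = 0.01021 mol/L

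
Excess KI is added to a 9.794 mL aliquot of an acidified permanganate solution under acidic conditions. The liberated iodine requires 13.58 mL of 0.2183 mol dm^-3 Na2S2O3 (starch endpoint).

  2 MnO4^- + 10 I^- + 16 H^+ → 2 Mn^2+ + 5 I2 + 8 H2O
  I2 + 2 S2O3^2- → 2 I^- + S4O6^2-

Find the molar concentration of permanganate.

0.06054 mol/L

n(S2O3^2-) = 0.01358 × 0.2183 = 2.965 × 10^-3 mol
n(I2) = n(S2O3^2-)/2 = 1.482 × 10^-3 mol
From the 2:5 ratio, n(MnO4^-) in the aliquot = 2/5 × 1.482 × 10^-3 = 5.929 × 10^-4 mol
[MnO4^-] = 5.929 × 10^-4 / 0.009794 = 0.06054 mol/L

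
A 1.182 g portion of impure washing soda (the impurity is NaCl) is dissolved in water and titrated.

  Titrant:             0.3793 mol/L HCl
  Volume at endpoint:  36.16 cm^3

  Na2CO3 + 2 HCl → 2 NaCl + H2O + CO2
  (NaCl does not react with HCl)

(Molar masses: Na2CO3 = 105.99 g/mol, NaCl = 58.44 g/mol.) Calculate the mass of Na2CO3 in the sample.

n(HCl) = 0.03616 × 0.3793 = 0.01372 mol
Let x = n(Na2CO3), y = n(NaCl).
Titrant: 2x = 0.01372;  mass: 105.99x + 58.44y = 1.182
Solving, x = 6.858 × 10^-3 mol, y = 7.788 × 10^-3 mol
mass of Na2CO3 = 6.858 × 10^-3 × 105.99 = 0.7269 g

0.7269 g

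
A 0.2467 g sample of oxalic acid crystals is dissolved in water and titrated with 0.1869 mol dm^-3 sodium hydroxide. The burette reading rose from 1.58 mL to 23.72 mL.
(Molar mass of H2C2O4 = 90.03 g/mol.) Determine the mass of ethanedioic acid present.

H2C2O4 + 2 NaOH → Na2C2O4 + 2 H2O
n(NaOH) = 0.02214 L × 0.1869 mol/L = 4.138 × 10^-3 mol
From the 1:2 ratio, n(H2C2O4) = 1/2 × 4.138 × 10^-3 = 2.069 × 10^-3 mol
mass of H2C2O4 = 2.069 × 10^-3 × 90.03 g/mol = 0.1863 g

0.1863 g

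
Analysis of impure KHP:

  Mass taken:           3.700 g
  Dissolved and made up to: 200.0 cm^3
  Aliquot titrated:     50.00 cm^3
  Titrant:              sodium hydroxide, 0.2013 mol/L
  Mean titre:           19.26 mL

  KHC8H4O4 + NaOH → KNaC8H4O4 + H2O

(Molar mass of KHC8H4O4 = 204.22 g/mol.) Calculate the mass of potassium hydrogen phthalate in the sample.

n(NaOH) per titration = 0.01926 × 0.2013 = 3.877 × 10^-3 mol
n(KHC8H4O4) in each aliquot = 3.877 × 10^-3 mol (1:1 ratio)
n(KHC8H4O4) in the whole flask = 3.877 × 10^-3 × 200.0/50.00 = 0.01551 mol
mass of KHC8H4O4 = 0.01551 × 204.22 = 3.167 g

3.167 g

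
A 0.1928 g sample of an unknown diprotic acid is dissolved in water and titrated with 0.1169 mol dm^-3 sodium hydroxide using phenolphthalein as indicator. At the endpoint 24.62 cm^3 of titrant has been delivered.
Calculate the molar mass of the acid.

134.0 g/mol

n(NaOH) = 0.02462 L × 0.1169 mol/L = 2.878 × 10^-3 mol
From the 1:2 ratio, n(H2A) = 1/2 × 2.878 × 10^-3 = 1.439 × 10^-3 mol
M = m / n = 0.1928 g / 1.439 × 10^-3 mol = 134.0 g/mol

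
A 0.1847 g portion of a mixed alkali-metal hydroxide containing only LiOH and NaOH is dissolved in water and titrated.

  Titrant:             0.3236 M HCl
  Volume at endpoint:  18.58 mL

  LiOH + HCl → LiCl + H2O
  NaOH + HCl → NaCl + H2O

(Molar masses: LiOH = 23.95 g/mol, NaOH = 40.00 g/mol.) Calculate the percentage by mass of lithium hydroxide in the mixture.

n(HCl) = 0.01858 × 0.3236 = 6.012 × 10^-3 mol
Let x = n(LiOH), y = n(NaOH).
Titrant: 1x + 1y = 6.012 × 10^-3;  mass: 23.95x + 40.00y = 0.1847
Solving, x = 3.477 × 10^-3 mol, y = 2.536 × 10^-3 mol
mass of LiOH = 3.477 × 10^-3 × 23.95 = 0.08326 g
% LiOH = 0.08326 / 0.1847 × 100 = 45.08 %

45.08 %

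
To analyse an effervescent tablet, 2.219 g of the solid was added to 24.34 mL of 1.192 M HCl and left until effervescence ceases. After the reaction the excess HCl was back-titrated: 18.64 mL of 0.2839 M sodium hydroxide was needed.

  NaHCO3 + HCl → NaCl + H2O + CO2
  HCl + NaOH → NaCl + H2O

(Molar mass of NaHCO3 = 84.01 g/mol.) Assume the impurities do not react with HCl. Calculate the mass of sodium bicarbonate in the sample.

1.993 g

n(HCl) added = 0.02434 × 1.192 = 0.02901 mol
n(NaOH) used in back-titration = 0.01864 × 0.2839 = 5.292 × 10^-3 mol
n(HCl) left over = 5.292 × 10^-3 mol (1:1 ratio)
n(HCl) consumed by analyte = 0.02901 − 5.292 × 10^-3 = 0.02372 mol
n(NaHCO3) = 0.02372 mol (1:1 ratio)
mass of NaHCO3 = 0.02372 × 84.01 = 1.993 g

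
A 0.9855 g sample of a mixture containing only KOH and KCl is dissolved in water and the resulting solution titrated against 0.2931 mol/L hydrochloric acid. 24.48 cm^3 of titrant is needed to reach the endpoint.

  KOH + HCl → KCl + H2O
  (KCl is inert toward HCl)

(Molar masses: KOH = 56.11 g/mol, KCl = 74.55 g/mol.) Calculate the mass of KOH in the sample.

0.4026 g

n(HCl) = 0.02448 × 0.2931 = 7.175 × 10^-3 mol
Let x = n(KOH), y = n(KCl).
Titrant: 1x = 7.175 × 10^-3;  mass: 56.11x + 74.55y = 0.9855
Solving, x = 7.175 × 10^-3 mol, y = 7.819 × 10^-3 mol
mass of KOH = 7.175 × 10^-3 × 56.11 = 0.4026 g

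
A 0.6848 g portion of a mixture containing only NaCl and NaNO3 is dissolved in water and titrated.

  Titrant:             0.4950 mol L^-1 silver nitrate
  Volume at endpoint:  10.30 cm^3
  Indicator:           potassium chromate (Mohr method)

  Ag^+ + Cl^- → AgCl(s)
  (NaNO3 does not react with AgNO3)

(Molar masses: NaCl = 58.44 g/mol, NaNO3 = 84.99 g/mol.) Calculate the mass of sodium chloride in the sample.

0.2980 g

n(AgNO3) = 0.01030 × 0.4950 = 5.099 × 10^-3 mol
Let x = n(NaCl), y = n(NaNO3).
Titrant: 1x = 5.099 × 10^-3;  mass: 58.44x + 84.99y = 0.6848
Solving, x = 5.099 × 10^-3 mol, y = 4.552 × 10^-3 mol
mass of NaCl = 5.099 × 10^-3 × 58.44 = 0.2980 g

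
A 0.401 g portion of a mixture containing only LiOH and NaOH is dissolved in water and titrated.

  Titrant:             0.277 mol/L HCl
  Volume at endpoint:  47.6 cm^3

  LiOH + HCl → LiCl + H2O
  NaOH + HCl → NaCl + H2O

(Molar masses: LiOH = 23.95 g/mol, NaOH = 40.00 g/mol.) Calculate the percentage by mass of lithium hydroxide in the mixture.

n(HCl) = 0.0476 × 0.277 = 0.0132 mol
Let x = n(LiOH), y = n(NaOH).
Titrant: 1x + 1y = 0.0132;  mass: 23.95x + 40.00y = 0.401
Solving, x = 7.88 × 10^-3 mol, y = 5.31 × 10^-3 mol
mass of LiOH = 7.88 × 10^-3 × 23.95 = 0.189 g
% LiOH = 0.189 / 0.401 × 100 = 47.0 %

47.0 %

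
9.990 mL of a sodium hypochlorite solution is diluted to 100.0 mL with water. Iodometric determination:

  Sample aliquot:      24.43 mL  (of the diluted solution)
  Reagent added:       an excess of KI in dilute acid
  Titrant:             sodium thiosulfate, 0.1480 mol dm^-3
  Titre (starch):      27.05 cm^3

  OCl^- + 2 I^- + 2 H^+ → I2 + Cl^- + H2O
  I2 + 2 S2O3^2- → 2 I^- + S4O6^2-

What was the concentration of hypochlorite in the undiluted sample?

0.8202 mol/L

n(S2O3^2-) = 0.02705 × 0.1480 = 4.003 × 10^-3 mol
n(I2) = n(S2O3^2-)/2 = 2.002 × 10^-3 mol
n(OCl^-) in the aliquot = 2.002 × 10^-3 mol (1:1 ratio)
[OCl^-]_dilute = 2.002 × 10^-3 / 0.02443 = 0.08194 mol/L
[OCl^-]_original = 0.08194 × 100.0/9.990 = 0.8202 mol/L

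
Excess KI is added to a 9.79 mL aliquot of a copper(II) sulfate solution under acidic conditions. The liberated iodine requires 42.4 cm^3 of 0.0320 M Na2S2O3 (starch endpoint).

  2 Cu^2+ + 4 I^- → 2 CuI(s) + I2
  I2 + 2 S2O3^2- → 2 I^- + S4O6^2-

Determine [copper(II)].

0.139 M

n(S2O3^2-) = 0.0424 × 0.0320 = 1.36 × 10^-3 mol
n(I2) = n(S2O3^2-)/2 = 6.78 × 10^-4 mol
From the 2:1 ratio, n(Cu2+) in the aliquot = 2/1 × 6.78 × 10^-4 = 1.36 × 10^-3 mol
[Cu2+] = 1.36 × 10^-3 / 0.00979 = 0.139 mol/L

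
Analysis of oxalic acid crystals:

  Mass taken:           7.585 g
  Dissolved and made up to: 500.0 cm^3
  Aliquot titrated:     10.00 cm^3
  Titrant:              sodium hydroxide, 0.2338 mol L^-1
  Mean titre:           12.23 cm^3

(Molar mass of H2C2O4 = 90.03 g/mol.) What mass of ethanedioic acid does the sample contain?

H2C2O4 + 2 NaOH → Na2C2O4 + 2 H2O
n(NaOH) per titration = 0.01223 × 0.2338 = 2.859 × 10^-3 mol
From the 1:2 ratio, n(H2C2O4) in each aliquot = 1/2 × 2.859 × 10^-3 = 1.430 × 10^-3 mol
n(H2C2O4) in the whole flask = 1.430 × 10^-3 × 500.0/10.00 = 0.07148 mol
mass of H2C2O4 = 0.07148 × 90.03 = 6.436 g

6.436 g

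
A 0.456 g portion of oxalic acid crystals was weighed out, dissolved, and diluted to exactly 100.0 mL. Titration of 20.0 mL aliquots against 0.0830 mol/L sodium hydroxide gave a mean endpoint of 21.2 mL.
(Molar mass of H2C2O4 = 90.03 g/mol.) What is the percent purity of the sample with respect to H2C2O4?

H2C2O4 + 2 NaOH → Na2C2O4 + 2 H2O
n(NaOH) per titration = 0.0212 × 0.0830 = 1.76 × 10^-3 mol
From the 1:2 ratio, n(H2C2O4) in each aliquot = 1/2 × 1.76 × 10^-3 = 8.80 × 10^-4 mol
n(H2C2O4) in the whole flask = 8.80 × 10^-4 × 100.0/20.0 = 4.40 × 10^-3 mol
mass of H2C2O4 = 4.40 × 10^-3 × 90.03 = 0.396 g
% H2C2O4 = 0.396 / 0.456 × 100 = 86.9 %

86.9 %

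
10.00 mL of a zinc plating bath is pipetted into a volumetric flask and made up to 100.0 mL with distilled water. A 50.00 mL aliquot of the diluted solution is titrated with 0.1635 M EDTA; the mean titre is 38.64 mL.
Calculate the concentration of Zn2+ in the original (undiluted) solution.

Zn^2+ + EDTA^4- → [Zn(EDTA)]^2-
n(EDTA) = 0.03864 × 0.1635 = 6.318 × 10^-3 mol
n(Zn2+) in the aliquot = 6.318 × 10^-3 mol (1:1 ratio)
[Zn2+]_dilute = 6.318 × 10^-3 / 0.05000 = 0.1264 mol/L
Dilution factor = 100.0 / 10.00 = 10.00
[Zn2+]_stock = 0.1264 × 10.00 = 1.264 mol/L

1.264 M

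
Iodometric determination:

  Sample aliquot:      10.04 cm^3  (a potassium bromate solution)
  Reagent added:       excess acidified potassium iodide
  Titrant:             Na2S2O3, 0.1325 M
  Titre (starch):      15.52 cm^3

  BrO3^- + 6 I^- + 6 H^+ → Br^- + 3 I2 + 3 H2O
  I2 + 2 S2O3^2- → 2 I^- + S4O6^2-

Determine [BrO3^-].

n(S2O3^2-) = 0.01552 × 0.1325 = 2.056 × 10^-3 mol
n(I2) = n(S2O3^2-)/2 = 1.028 × 10^-3 mol
From the 1:3 ratio, n(BrO3^-) in the aliquot = 1/3 × 1.028 × 10^-3 = 3.427 × 10^-4 mol
[BrO3^-] = 3.427 × 10^-4 / 0.01004 = 0.03414 mol/L

0.03414 M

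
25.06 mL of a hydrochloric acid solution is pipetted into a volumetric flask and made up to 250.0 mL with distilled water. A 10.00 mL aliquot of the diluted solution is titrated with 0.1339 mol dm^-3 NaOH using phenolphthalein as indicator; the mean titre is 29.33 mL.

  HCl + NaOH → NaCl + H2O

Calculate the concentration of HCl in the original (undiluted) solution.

n(NaOH) = 0.02933 × 0.1339 = 3.927 × 10^-3 mol
n(HCl) in the aliquot = 3.927 × 10^-3 mol (1:1 ratio)
[HCl]_dilute = 3.927 × 10^-3 / 0.01000 = 0.3927 mol/L
Dilution factor = 250.0 / 25.06 = 9.976
[HCl]_stock = 0.3927 × 9.976 = 3.918 mol/L

3.918 mol/L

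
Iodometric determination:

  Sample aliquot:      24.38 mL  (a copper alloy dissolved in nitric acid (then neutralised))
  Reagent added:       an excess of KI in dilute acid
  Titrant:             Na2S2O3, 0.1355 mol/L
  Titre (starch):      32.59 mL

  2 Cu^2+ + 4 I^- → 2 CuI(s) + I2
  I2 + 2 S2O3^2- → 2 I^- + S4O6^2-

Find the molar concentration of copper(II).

0.1811 mol/L

n(S2O3^2-) = 0.03259 × 0.1355 = 4.416 × 10^-3 mol
n(I2) = n(S2O3^2-)/2 = 2.208 × 10^-3 mol
From the 2:1 ratio, n(Cu2+) in the aliquot = 2/1 × 2.208 × 10^-3 = 4.416 × 10^-3 mol
[Cu2+] = 4.416 × 10^-3 / 0.02438 = 0.1811 mol/L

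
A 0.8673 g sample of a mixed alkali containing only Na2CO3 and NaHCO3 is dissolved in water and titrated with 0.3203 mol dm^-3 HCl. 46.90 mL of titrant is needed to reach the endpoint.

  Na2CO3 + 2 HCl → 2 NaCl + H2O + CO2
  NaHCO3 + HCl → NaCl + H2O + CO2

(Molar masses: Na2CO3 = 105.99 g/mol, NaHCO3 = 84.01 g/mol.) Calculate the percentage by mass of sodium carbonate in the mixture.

n(HCl) = 0.04690 × 0.3203 = 0.01502 mol
Let x = n(Na2CO3), y = n(NaHCO3).
Titrant: 2x + 1y = 0.01502;  mass: 105.99x + 84.01y = 0.8673
Solving, x = 6.363 × 10^-3 mol, y = 2.296 × 10^-3 mol
mass of Na2CO3 = 6.363 × 10^-3 × 105.99 = 0.6744 g
% Na2CO3 = 0.6744 / 0.8673 × 100 = 77.76 %

77.76 %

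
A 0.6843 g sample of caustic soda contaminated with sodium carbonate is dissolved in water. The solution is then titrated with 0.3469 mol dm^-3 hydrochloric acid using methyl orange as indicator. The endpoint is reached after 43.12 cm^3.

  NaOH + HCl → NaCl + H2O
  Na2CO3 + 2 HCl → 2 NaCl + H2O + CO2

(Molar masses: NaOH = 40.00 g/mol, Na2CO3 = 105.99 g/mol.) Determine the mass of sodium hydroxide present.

0.3337 g

n(HCl) = 0.04312 × 0.3469 = 0.01496 mol
Let x = n(NaOH), y = n(Na2CO3).
Titrant: 1x + 2y = 0.01496;  mass: 40.00x + 105.99y = 0.6843
Solving, x = 8.343 × 10^-3 mol, y = 3.308 × 10^-3 mol
mass of NaOH = 8.343 × 10^-3 × 40.00 = 0.3337 g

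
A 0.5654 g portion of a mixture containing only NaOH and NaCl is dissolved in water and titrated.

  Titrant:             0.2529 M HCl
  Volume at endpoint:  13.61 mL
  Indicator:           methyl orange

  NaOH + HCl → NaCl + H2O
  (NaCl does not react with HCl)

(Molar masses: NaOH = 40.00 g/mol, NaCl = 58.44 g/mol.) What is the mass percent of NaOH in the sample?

n(HCl) = 0.01361 × 0.2529 = 3.442 × 10^-3 mol
Let x = n(NaOH), y = n(NaCl).
Titrant: 1x = 3.442 × 10^-3;  mass: 40.00x + 58.44y = 0.5654
Solving, x = 3.442 × 10^-3 mol, y = 7.319 × 10^-3 mol
mass of NaOH = 3.442 × 10^-3 × 40.00 = 0.1377 g
% NaOH = 0.1377 / 0.5654 × 100 = 24.35 %

24.35 %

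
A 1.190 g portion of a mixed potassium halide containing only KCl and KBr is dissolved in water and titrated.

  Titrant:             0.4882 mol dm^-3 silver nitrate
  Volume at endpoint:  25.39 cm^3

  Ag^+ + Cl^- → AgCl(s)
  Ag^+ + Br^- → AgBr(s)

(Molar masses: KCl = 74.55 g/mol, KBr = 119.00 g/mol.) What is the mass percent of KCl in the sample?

40.17 %

n(AgNO3) = 0.02539 × 0.4882 = 0.01240 mol
Let x = n(KCl), y = n(KBr).
Titrant: 1x + 1y = 0.01240;  mass: 74.55x + 119.00y = 1.190
Solving, x = 6.413 × 10^-3 mol, y = 5.983 × 10^-3 mol
mass of KCl = 6.413 × 10^-3 × 74.55 = 0.4781 g
% KCl = 0.4781 / 1.190 × 100 = 40.17 %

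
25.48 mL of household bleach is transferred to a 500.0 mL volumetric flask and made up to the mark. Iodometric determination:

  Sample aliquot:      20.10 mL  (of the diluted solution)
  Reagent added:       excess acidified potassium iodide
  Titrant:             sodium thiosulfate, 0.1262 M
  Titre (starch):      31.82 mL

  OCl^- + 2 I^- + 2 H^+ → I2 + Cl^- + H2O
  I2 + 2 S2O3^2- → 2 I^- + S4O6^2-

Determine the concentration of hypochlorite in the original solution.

n(S2O3^2-) = 0.03182 × 0.1262 = 4.016 × 10^-3 mol
n(I2) = n(S2O3^2-)/2 = 2.008 × 10^-3 mol
n(OCl^-) in the aliquot = 2.008 × 10^-3 mol (1:1 ratio)
[OCl^-]_dilute = 2.008 × 10^-3 / 0.02010 = 0.09989 mol/L
[OCl^-]_original = 0.09989 × 500.0/25.48 = 1.960 mol/L

1.960 M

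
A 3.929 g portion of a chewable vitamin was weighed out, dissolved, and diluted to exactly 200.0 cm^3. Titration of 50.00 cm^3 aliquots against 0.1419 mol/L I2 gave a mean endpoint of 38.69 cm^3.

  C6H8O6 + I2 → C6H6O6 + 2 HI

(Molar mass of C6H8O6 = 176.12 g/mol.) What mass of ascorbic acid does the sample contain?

3.868 g

n(I2) per titration = 0.03869 × 0.1419 = 5.490 × 10^-3 mol
n(C6H8O6) in each aliquot = 5.490 × 10^-3 mol (1:1 ratio)
n(C6H8O6) in the whole flask = 5.490 × 10^-3 × 200.0/50.00 = 0.02196 mol
mass of C6H8O6 = 0.02196 × 176.12 = 3.868 g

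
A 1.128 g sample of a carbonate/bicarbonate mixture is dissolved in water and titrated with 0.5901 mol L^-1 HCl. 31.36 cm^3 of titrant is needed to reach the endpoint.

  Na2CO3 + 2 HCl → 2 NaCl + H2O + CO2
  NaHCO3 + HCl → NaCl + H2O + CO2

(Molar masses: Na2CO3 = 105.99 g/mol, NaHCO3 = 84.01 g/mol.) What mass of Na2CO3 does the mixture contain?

0.7290 g

n(HCl) = 0.03136 × 0.5901 = 0.01851 mol
Let x = n(Na2CO3), y = n(NaHCO3).
Titrant: 2x + 1y = 0.01851;  mass: 105.99x + 84.01y = 1.128
Solving, x = 6.878 × 10^-3 mol, y = 4.749 × 10^-3 mol
mass of Na2CO3 = 6.878 × 10^-3 × 105.99 = 0.7290 g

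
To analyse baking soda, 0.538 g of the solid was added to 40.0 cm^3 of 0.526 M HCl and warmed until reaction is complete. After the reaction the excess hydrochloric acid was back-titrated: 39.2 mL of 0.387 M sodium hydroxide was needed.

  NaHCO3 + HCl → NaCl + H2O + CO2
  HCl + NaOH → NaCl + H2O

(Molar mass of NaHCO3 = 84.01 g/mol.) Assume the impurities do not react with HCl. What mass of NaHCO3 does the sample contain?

n(HCl) added = 0.0400 × 0.526 = 0.0210 mol
n(NaOH) used in back-titration = 0.0392 × 0.387 = 0.0152 mol
n(HCl) left over = 0.0152 mol (1:1 ratio)
n(HCl) consumed by analyte = 0.0210 − 0.0152 = 5.87 × 10^-3 mol
n(NaHCO3) = 5.87 × 10^-3 mol (1:1 ratio)
mass of NaHCO3 = 5.87 × 10^-3 × 84.01 = 0.493 g

0.493 g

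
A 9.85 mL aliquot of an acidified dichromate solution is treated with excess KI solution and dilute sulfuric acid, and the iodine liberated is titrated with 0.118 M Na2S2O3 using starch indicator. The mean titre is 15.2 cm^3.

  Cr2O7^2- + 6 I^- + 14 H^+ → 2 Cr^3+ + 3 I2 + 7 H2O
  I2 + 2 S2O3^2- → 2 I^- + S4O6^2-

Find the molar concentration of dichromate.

0.0303 M

n(S2O3^2-) = 0.0152 × 0.118 = 1.79 × 10^-3 mol
n(I2) = n(S2O3^2-)/2 = 8.97 × 10^-4 mol
From the 1:3 ratio, n(Cr2O7^2-) in the aliquot = 1/3 × 8.97 × 10^-4 = 2.99 × 10^-4 mol
[Cr2O7^2-] = 2.99 × 10^-4 / 0.00985 = 0.0303 mol/L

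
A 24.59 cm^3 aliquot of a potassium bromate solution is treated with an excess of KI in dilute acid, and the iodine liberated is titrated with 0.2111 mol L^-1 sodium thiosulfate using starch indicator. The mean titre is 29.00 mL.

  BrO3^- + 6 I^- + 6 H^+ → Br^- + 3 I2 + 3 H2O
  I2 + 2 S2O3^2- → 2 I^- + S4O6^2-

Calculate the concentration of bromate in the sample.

n(S2O3^2-) = 0.02900 × 0.2111 = 6.122 × 10^-3 mol
n(I2) = n(S2O3^2-)/2 = 3.061 × 10^-3 mol
From the 1:3 ratio, n(BrO3^-) in the aliquot = 1/3 × 3.061 × 10^-3 = 1.020 × 10^-3 mol
[BrO3^-] = 1.020 × 10^-3 / 0.02459 = 0.04149 mol/L

0.04149 mol/L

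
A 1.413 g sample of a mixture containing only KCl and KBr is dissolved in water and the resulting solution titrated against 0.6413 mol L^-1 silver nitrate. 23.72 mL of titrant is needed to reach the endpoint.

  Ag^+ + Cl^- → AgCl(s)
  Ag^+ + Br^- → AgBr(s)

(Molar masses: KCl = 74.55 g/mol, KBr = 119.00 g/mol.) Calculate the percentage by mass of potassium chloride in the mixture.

n(AgNO3) = 0.02372 × 0.6413 = 0.01521 mol
Let x = n(KCl), y = n(KBr).
Titrant: 1x + 1y = 0.01521;  mass: 74.55x + 119.00y = 1.413
Solving, x = 8.936 × 10^-3 mol, y = 6.276 × 10^-3 mol
mass of KCl = 8.936 × 10^-3 × 74.55 = 0.6661 g
% KCl = 0.6661 / 1.413 × 100 = 47.14 %

47.14 %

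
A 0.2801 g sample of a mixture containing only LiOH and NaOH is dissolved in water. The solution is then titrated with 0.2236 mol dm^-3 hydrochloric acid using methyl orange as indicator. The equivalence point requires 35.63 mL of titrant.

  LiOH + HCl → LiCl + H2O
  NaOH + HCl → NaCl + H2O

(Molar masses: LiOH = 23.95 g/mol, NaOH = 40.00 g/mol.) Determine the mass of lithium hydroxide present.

0.05756 g

n(HCl) = 0.03563 × 0.2236 = 7.967 × 10^-3 mol
Let x = n(LiOH), y = n(NaOH).
Titrant: 1x + 1y = 7.967 × 10^-3;  mass: 23.95x + 40.00y = 0.2801
Solving, x = 2.403 × 10^-3 mol, y = 5.563 × 10^-3 mol
mass of LiOH = 2.403 × 10^-3 × 23.95 = 0.05756 g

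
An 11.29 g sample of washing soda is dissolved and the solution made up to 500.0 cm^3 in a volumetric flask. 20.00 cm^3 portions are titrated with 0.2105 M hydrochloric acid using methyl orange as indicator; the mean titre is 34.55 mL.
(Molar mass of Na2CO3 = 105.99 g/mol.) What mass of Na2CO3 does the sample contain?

9.636 g

Na2CO3 + 2 HCl → 2 NaCl + H2O + CO2
n(HCl) per titration = 0.03455 × 0.2105 = 7.273 × 10^-3 mol
From the 1:2 ratio, n(Na2CO3) in each aliquot = 1/2 × 7.273 × 10^-3 = 3.636 × 10^-3 mol
n(Na2CO3) in the whole flask = 3.636 × 10^-3 × 500.0/20.00 = 0.09091 mol
mass of Na2CO3 = 0.09091 × 105.99 = 9.636 g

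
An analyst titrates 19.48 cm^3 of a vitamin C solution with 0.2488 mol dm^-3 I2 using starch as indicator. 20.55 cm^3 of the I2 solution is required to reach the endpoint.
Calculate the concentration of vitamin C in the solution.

C6H8O6 + I2 → C6H6O6 + 2 HI
n(I2) = 0.02055 L × 0.2488 mol/L = 5.113 × 10^-3 mol
n(C6H8O6) = 5.113 × 10^-3 mol (1:1 mole ratio)
[C6H8O6] = 5.113 × 10^-3 mol / 0.01948 L = 0.2625 mol/L

0.2625 mol/L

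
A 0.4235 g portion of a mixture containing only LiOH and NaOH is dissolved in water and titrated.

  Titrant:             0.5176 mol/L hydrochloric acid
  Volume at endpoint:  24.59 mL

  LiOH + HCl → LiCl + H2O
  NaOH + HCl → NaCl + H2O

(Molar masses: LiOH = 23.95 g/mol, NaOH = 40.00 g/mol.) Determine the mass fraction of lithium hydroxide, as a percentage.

30.17 %

n(HCl) = 0.02459 × 0.5176 = 0.01273 mol
Let x = n(LiOH), y = n(NaOH).
Titrant: 1x + 1y = 0.01273;  mass: 23.95x + 40.00y = 0.4235
Solving, x = 5.334 × 10^-3 mol, y = 7.394 × 10^-3 mol
mass of LiOH = 5.334 × 10^-3 × 23.95 = 0.1278 g
% LiOH = 0.1278 / 0.4235 × 100 = 30.17 %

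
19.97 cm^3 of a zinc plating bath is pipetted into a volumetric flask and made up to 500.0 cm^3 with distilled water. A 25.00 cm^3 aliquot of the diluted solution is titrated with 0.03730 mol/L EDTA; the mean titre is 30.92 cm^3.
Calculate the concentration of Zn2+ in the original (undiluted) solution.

1.155 mol/L

Zn^2+ + EDTA^4- → [Zn(EDTA)]^2-
n(EDTA) = 0.03092 × 0.03730 = 1.153 × 10^-3 mol
n(Zn2+) in the aliquot = 1.153 × 10^-3 mol (1:1 ratio)
[Zn2+]_dilute = 1.153 × 10^-3 / 0.02500 = 0.04613 mol/L
Dilution factor = 500.0 / 19.97 = 25.04
[Zn2+]_stock = 0.04613 × 25.04 = 1.155 mol/L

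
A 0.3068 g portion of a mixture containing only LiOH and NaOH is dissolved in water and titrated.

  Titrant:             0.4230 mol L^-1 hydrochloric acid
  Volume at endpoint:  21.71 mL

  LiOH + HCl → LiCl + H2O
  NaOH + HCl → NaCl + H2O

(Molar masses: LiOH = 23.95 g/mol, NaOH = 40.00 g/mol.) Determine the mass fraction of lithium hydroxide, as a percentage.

29.44 %

n(HCl) = 0.02171 × 0.4230 = 9.183 × 10^-3 mol
Let x = n(LiOH), y = n(NaOH).
Titrant: 1x + 1y = 9.183 × 10^-3;  mass: 23.95x + 40.00y = 0.3068
Solving, x = 3.772 × 10^-3 mol, y = 5.412 × 10^-3 mol
mass of LiOH = 3.772 × 10^-3 × 23.95 = 0.09033 g
% LiOH = 0.09033 / 0.3068 × 100 = 29.44 %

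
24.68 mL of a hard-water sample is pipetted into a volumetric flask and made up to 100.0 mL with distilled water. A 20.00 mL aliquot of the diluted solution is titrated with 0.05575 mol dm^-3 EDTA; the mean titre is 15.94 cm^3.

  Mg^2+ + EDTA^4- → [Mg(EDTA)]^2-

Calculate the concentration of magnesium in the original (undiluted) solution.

n(EDTA) = 0.01594 × 0.05575 = 8.887 × 10^-4 mol
n(Mg2+) in the aliquot = 8.887 × 10^-4 mol (1:1 ratio)
[Mg2+]_dilute = 8.887 × 10^-4 / 0.02000 = 0.04443 mol/L
Dilution factor = 100.0 / 24.68 = 4.052
[Mg2+]_stock = 0.04443 × 4.052 = 0.1800 mol/L

0.1800 mol/L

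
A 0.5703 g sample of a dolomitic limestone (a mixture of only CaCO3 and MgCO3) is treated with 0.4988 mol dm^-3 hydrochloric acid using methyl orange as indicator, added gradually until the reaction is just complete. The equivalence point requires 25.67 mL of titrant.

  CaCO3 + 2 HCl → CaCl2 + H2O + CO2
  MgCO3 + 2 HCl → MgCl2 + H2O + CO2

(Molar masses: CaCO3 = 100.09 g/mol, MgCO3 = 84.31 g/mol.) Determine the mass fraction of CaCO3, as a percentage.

n(HCl) = 0.02567 × 0.4988 = 0.01280 mol
Let x = n(CaCO3), y = n(MgCO3).
Titrant: 2x + 2y = 0.01280;  mass: 100.09x + 84.31y = 0.5703
Solving, x = 1.935 × 10^-3 mol, y = 4.467 × 10^-3 mol
mass of CaCO3 = 1.935 × 10^-3 × 100.09 = 0.1937 g
% CaCO3 = 0.1937 / 0.5703 × 100 = 33.97 %

33.97 %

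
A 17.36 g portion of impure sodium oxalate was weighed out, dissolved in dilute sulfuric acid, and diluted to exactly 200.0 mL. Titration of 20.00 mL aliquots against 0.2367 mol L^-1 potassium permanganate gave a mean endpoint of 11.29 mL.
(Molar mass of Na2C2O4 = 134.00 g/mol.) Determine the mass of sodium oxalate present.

8.952 g

2 MnO4^- + 5 C2O4^2- + 16 H^+ → 2 Mn^2+ + 10 CO2 + 8 H2O
n(KMnO4) per titration = 0.01129 × 0.2367 = 2.672 × 10^-3 mol
From the 5:2 ratio, n(Na2C2O4) in each aliquot = 5/2 × 2.672 × 10^-3 = 6.681 × 10^-3 mol
n(Na2C2O4) in the whole flask = 6.681 × 10^-3 × 200.0/20.00 = 0.06681 mol
mass of Na2C2O4 = 0.06681 × 134.00 = 8.952 g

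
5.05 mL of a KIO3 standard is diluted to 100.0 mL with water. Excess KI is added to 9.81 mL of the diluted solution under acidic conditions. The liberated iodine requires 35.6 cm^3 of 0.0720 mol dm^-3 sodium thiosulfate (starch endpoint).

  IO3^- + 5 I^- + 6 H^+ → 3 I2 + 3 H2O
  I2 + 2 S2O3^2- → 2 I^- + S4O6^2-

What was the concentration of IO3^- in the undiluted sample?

n(S2O3^2-) = 0.0356 × 0.0720 = 2.56 × 10^-3 mol
n(I2) = n(S2O3^2-)/2 = 1.28 × 10^-3 mol
From the 1:3 ratio, n(IO3^-) in the aliquot = 1/3 × 1.28 × 10^-3 = 4.27 × 10^-4 mol
[IO3^-]_dilute = 4.27 × 10^-4 / 0.00981 = 0.0435 mol/L
[IO3^-]_original = 0.0435 × 100.0/5.05 = 0.862 mol/L

0.862 mol/L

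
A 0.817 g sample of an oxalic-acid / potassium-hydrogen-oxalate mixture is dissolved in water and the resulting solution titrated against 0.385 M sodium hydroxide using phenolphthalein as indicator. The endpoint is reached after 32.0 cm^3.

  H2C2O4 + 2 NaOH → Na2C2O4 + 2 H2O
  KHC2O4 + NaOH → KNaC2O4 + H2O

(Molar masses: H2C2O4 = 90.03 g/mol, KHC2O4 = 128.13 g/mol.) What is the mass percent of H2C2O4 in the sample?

50.5 %

n(NaOH) = 0.0320 × 0.385 = 0.0123 mol
Let x = n(H2C2O4), y = n(KHC2O4).
Titrant: 2x + 1y = 0.0123;  mass: 90.03x + 128.13y = 0.817
Solving, x = 4.58 × 10^-3 mol, y = 3.16 × 10^-3 mol
mass of H2C2O4 = 4.58 × 10^-3 × 90.03 = 0.412 g
% H2C2O4 = 0.412 / 0.817 × 100 = 50.5 %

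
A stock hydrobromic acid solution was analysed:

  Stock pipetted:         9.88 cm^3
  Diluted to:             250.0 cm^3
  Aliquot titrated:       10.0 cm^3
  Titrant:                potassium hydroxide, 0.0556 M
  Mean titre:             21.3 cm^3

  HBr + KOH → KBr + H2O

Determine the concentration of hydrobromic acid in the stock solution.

n(KOH) = 0.0213 × 0.0556 = 1.18 × 10^-3 mol
n(HBr) in the aliquot = 1.18 × 10^-3 mol (1:1 ratio)
[HBr]_dilute = 1.18 × 10^-3 / 0.0100 = 0.118 mol/L
Dilution factor = 250.0 / 9.88 = 25.30
[HBr]_stock = 0.118 × 25.30 = 3.00 mol/L

3.00 M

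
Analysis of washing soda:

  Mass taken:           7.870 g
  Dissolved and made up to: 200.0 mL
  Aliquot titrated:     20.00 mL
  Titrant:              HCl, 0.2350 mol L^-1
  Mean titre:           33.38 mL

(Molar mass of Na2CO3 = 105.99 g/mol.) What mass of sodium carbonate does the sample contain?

Na2CO3 + 2 HCl → 2 NaCl + H2O + CO2
n(HCl) per titration = 0.03338 × 0.2350 = 7.844 × 10^-3 mol
From the 1:2 ratio, n(Na2CO3) in each aliquot = 1/2 × 7.844 × 10^-3 = 3.922 × 10^-3 mol
n(Na2CO3) in the whole flask = 3.922 × 10^-3 × 200.0/20.00 = 0.03922 mol
mass of Na2CO3 = 0.03922 × 105.99 = 4.157 g

4.157 g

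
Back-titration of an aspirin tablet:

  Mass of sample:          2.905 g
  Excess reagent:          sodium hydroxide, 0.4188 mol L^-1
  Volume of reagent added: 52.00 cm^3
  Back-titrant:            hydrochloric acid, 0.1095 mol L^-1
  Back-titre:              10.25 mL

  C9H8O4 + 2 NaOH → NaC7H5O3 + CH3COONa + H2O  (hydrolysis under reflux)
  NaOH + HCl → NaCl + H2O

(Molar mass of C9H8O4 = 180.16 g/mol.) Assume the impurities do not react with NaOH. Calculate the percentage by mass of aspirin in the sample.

n(NaOH) added = 0.05200 × 0.4188 = 0.02178 mol
n(HCl) used in back-titration = 0.01025 × 0.1095 = 1.122 × 10^-3 mol
n(NaOH) left over = 1.122 × 10^-3 mol (1:1 ratio)
n(NaOH) consumed by analyte = 0.02178 − 1.122 × 10^-3 = 0.02066 mol
From the 1:2 ratio, n(C9H8O4) = 1/2 × 0.02066 = 0.01033 mol
mass of C9H8O4 = 0.01033 × 180.16 = 1.861 g
% C9H8O4 = 1.861 / 2.905 × 100 = 64.05 %

64.05 %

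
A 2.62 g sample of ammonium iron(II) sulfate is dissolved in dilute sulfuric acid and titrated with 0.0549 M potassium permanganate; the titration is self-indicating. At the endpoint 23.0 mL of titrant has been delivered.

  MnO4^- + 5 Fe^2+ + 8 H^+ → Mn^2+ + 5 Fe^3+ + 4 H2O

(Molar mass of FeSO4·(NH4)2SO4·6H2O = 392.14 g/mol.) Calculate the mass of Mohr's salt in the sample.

2.48 g

n(KMnO4) = 0.0230 L × 0.0549 mol/L = 1.26 × 10^-3 mol
From the 5:1 ratio, n(FeSO4·(NH4)2SO4·6H2O) = 5/1 × 1.26 × 10^-3 = 6.31 × 10^-3 mol
mass of FeSO4·(NH4)2SO4·6H2O = 6.31 × 10^-3 × 392.14 g/mol = 2.48 g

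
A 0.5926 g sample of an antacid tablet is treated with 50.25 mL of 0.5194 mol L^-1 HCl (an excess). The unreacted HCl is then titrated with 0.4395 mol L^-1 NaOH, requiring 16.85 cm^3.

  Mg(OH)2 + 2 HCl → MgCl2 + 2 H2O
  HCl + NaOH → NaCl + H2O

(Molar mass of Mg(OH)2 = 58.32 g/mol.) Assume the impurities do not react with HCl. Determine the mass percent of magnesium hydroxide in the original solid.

n(HCl) added = 0.05025 × 0.5194 = 0.02610 mol
n(NaOH) used in back-titration = 0.01685 × 0.4395 = 7.406 × 10^-3 mol
n(HCl) left over = 7.406 × 10^-3 mol (1:1 ratio)
n(HCl) consumed by analyte = 0.02610 − 7.406 × 10^-3 = 0.01869 mol
From the 1:2 ratio, n(Mg(OH)2) = 1/2 × 0.01869 = 9.347 × 10^-3 mol
mass of Mg(OH)2 = 9.347 × 10^-3 × 58.32 = 0.5451 g
% Mg(OH)2 = 0.5451 / 0.5926 × 100 = 91.99 %

91.99 %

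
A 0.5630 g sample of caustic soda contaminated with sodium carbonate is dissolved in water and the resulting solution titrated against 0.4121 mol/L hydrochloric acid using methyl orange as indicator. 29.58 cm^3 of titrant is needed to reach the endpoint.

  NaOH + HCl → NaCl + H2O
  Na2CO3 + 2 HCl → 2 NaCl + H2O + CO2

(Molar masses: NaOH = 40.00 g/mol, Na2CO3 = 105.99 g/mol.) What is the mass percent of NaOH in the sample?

n(HCl) = 0.02958 × 0.4121 = 0.01219 mol
Let x = n(NaOH), y = n(Na2CO3).
Titrant: 1x + 2y = 0.01219;  mass: 40.00x + 105.99y = 0.5630
Solving, x = 6.387 × 10^-3 mol, y = 2.901 × 10^-3 mol
mass of NaOH = 6.387 × 10^-3 × 40.00 = 0.2555 g
% NaOH = 0.2555 / 0.5630 × 100 = 45.38 %

45.38 %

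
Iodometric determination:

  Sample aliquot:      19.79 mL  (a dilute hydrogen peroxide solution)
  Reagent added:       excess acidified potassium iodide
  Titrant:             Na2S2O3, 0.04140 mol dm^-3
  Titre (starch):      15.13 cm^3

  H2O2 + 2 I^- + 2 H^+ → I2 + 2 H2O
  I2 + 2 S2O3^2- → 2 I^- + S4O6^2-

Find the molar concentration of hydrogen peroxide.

0.01583 mol/L

n(S2O3^2-) = 0.01513 × 0.04140 = 6.264 × 10^-4 mol
n(I2) = n(S2O3^2-)/2 = 3.132 × 10^-4 mol
n(H2O2) in the aliquot = 3.132 × 10^-4 mol (1:1 ratio)
[H2O2] = 3.132 × 10^-4 / 0.01979 = 0.01583 mol/L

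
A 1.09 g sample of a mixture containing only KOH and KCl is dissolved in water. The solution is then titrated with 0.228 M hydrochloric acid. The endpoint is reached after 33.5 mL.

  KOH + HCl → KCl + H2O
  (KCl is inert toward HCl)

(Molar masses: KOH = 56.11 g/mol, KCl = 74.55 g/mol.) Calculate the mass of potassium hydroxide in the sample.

0.429 g

n(HCl) = 0.0335 × 0.228 = 7.64 × 10^-3 mol
Let x = n(KOH), y = n(KCl).
Titrant: 1x = 7.64 × 10^-3;  mass: 56.11x + 74.55y = 1.09
Solving, x = 7.64 × 10^-3 mol, y = 8.87 × 10^-3 mol
mass of KOH = 7.64 × 10^-3 × 56.11 = 0.429 g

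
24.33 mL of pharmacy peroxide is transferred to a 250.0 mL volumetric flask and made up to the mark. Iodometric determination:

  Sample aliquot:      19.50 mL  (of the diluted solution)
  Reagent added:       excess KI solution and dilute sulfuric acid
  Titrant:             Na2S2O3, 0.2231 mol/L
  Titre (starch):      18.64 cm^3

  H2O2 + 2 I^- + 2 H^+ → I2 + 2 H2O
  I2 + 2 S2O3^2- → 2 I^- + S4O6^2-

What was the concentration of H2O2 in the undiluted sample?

1.096 mol/L

n(S2O3^2-) = 0.01864 × 0.2231 = 4.159 × 10^-3 mol
n(I2) = n(S2O3^2-)/2 = 2.079 × 10^-3 mol
n(H2O2) in the aliquot = 2.079 × 10^-3 mol (1:1 ratio)
[H2O2]_dilute = 2.079 × 10^-3 / 0.01950 = 0.1066 mol/L
[H2O2]_original = 0.1066 × 250.0/24.33 = 1.096 mol/L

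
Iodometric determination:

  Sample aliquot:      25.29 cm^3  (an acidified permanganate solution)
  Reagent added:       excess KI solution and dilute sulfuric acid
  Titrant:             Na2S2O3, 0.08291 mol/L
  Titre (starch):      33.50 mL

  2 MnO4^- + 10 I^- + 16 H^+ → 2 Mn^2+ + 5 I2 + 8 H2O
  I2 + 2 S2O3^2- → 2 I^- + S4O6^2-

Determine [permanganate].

0.02197 mol/L

n(S2O3^2-) = 0.03350 × 0.08291 = 2.777 × 10^-3 mol
n(I2) = n(S2O3^2-)/2 = 1.389 × 10^-3 mol
From the 2:5 ratio, n(MnO4^-) in the aliquot = 2/5 × 1.389 × 10^-3 = 5.555 × 10^-4 mol
[MnO4^-] = 5.555 × 10^-4 / 0.02529 = 0.02197 mol/L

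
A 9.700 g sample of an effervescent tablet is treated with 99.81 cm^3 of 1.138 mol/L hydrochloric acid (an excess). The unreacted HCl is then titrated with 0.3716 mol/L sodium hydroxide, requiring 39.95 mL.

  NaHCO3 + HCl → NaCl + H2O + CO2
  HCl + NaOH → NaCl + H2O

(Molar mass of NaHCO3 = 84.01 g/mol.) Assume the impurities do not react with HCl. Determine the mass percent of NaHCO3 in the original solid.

n(HCl) added = 0.09981 × 1.138 = 0.1136 mol
n(NaOH) used in back-titration = 0.03995 × 0.3716 = 0.01485 mol
n(HCl) left over = 0.01485 mol (1:1 ratio)
n(HCl) consumed by analyte = 0.1136 − 0.01485 = 0.09874 mol
n(NaHCO3) = 0.09874 mol (1:1 ratio)
mass of NaHCO3 = 0.09874 × 84.01 = 8.295 g
% NaHCO3 = 8.295 / 9.700 × 100 = 85.52 %

85.52 %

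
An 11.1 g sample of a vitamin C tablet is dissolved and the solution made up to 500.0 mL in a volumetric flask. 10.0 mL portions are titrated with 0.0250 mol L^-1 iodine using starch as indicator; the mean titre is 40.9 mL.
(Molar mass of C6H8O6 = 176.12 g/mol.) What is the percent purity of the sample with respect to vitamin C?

C6H8O6 + I2 → C6H6O6 + 2 HI
n(I2) per titration = 0.0409 × 0.0250 = 1.02 × 10^-3 mol
n(C6H8O6) in each aliquot = 1.02 × 10^-3 mol (1:1 ratio)
n(C6H8O6) in the whole flask = 1.02 × 10^-3 × 500.0/10.0 = 0.0511 mol
mass of C6H8O6 = 0.0511 × 176.12 = 9.00 g
% C6H8O6 = 9.00 / 11.1 × 100 = 81.1 %

81.1 %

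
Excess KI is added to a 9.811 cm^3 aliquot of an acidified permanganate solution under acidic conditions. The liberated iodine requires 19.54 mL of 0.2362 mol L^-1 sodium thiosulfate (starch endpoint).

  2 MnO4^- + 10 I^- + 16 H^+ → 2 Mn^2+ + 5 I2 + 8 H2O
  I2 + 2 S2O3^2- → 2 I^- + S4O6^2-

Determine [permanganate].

0.09409 mol/L

n(S2O3^2-) = 0.01954 × 0.2362 = 4.615 × 10^-3 mol
n(I2) = n(S2O3^2-)/2 = 2.308 × 10^-3 mol
From the 2:5 ratio, n(MnO4^-) in the aliquot = 2/5 × 2.308 × 10^-3 = 9.231 × 10^-4 mol
[MnO4^-] = 9.231 × 10^-4 / 0.009811 = 0.09409 mol/L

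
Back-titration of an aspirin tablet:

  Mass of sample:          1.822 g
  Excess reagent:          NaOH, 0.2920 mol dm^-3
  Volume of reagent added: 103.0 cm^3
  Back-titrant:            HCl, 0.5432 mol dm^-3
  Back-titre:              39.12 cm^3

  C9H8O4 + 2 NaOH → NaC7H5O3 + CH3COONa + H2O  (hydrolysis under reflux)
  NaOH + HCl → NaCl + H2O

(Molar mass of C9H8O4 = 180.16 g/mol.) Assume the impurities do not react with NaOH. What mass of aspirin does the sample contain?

n(NaOH) added = 0.1030 × 0.2920 = 0.03008 mol
n(HCl) used in back-titration = 0.03912 × 0.5432 = 0.02125 mol
n(NaOH) left over = 0.02125 mol (1:1 ratio)
n(NaOH) consumed by analyte = 0.03008 − 0.02125 = 8.826 × 10^-3 mol
From the 1:2 ratio, n(C9H8O4) = 1/2 × 8.826 × 10^-3 = 4.413 × 10^-3 mol
mass of C9H8O4 = 4.413 × 10^-3 × 180.16 = 0.7950 g

0.7950 g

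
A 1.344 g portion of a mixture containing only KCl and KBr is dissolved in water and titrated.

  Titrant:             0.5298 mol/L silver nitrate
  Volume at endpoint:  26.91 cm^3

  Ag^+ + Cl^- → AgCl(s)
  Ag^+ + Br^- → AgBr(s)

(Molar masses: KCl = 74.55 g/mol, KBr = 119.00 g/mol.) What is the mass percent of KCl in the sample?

44.00 %

n(AgNO3) = 0.02691 × 0.5298 = 0.01426 mol
Let x = n(KCl), y = n(KBr).
Titrant: 1x + 1y = 0.01426;  mass: 74.55x + 119.00y = 1.344
Solving, x = 7.932 × 10^-3 mol, y = 6.325 × 10^-3 mol
mass of KCl = 7.932 × 10^-3 × 74.55 = 0.5913 g
% KCl = 0.5913 / 1.344 × 100 = 44.00 %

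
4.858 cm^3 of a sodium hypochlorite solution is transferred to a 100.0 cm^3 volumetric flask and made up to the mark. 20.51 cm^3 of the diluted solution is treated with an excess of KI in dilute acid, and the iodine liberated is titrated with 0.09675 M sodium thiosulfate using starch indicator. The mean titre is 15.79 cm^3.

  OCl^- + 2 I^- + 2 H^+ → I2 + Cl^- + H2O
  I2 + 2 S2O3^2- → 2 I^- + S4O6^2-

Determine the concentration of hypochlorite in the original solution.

n(S2O3^2-) = 0.01579 × 0.09675 = 1.528 × 10^-3 mol
n(I2) = n(S2O3^2-)/2 = 7.638 × 10^-4 mol
n(OCl^-) in the aliquot = 7.638 × 10^-4 mol (1:1 ratio)
[OCl^-]_dilute = 7.638 × 10^-4 / 0.02051 = 0.03724 mol/L
[OCl^-]_original = 0.03724 × 100.0/4.858 = 0.7666 mol/L

0.7666 M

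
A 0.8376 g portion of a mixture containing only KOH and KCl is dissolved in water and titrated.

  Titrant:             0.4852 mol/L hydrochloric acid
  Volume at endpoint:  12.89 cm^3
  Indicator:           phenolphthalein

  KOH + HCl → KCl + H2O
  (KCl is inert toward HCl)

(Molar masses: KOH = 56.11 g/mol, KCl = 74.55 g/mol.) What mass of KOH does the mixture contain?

0.3509 g

n(HCl) = 0.01289 × 0.4852 = 6.254 × 10^-3 mol
Let x = n(KOH), y = n(KCl).
Titrant: 1x = 6.254 × 10^-3;  mass: 56.11x + 74.55y = 0.8376
Solving, x = 6.254 × 10^-3 mol, y = 6.528 × 10^-3 mol
mass of KOH = 6.254 × 10^-3 × 56.11 = 0.3509 g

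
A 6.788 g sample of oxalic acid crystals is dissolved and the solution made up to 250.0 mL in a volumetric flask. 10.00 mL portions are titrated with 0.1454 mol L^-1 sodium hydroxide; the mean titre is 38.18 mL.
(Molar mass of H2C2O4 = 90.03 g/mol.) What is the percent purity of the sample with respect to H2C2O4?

H2C2O4 + 2 NaOH → Na2C2O4 + 2 H2O
n(NaOH) per titration = 0.03818 × 0.1454 = 5.551 × 10^-3 mol
From the 1:2 ratio, n(H2C2O4) in each aliquot = 1/2 × 5.551 × 10^-3 = 2.776 × 10^-3 mol
n(H2C2O4) in the whole flask = 2.776 × 10^-3 × 250.0/10.00 = 0.06939 mol
mass of H2C2O4 = 0.06939 × 90.03 = 6.247 g
% H2C2O4 = 6.247 / 6.788 × 100 = 92.04 %

92.04 %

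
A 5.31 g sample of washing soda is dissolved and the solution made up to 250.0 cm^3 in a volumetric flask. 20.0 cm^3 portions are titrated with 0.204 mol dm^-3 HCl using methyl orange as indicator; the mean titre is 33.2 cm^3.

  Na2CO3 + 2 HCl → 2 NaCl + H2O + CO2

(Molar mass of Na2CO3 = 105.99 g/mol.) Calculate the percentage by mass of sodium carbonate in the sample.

n(HCl) per titration = 0.0332 × 0.204 = 6.77 × 10^-3 mol
From the 1:2 ratio, n(Na2CO3) in each aliquot = 1/2 × 6.77 × 10^-3 = 3.39 × 10^-3 mol
n(Na2CO3) in the whole flask = 3.39 × 10^-3 × 250.0/20.0 = 0.0423 mol
mass of Na2CO3 = 0.0423 × 105.99 = 4.49 g
% Na2CO3 = 4.49 / 5.31 × 100 = 84.5 %

84.5 %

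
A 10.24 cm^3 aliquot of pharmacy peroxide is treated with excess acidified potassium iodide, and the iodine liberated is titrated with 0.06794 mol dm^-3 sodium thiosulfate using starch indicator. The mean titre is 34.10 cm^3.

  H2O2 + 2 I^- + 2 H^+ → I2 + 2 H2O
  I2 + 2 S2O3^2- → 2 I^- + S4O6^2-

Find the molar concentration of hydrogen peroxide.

n(S2O3^2-) = 0.03410 × 0.06794 = 2.317 × 10^-3 mol
n(I2) = n(S2O3^2-)/2 = 1.158 × 10^-3 mol
n(H2O2) in the aliquot = 1.158 × 10^-3 mol (1:1 ratio)
[H2O2] = 1.158 × 10^-3 / 0.01024 = 0.1131 mol/L

0.1131 mol/L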